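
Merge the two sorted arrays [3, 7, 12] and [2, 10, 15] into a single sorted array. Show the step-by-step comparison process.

Merging process:

Compare 3 vs 2: take 2 from right. Merged: [2]
Compare 3 vs 10: take 3 from left. Merged: [2, 3]
Compare 7 vs 10: take 7 from left. Merged: [2, 3, 7]
Compare 12 vs 10: take 10 from right. Merged: [2, 3, 7, 10]
Compare 12 vs 15: take 12 from left. Merged: [2, 3, 7, 10, 12]
Append remaining from right: [15]. Merged: [2, 3, 7, 10, 12, 15]

Final merged array: [2, 3, 7, 10, 12, 15]
Total comparisons: 5

The merged array is [2, 3, 7, 10, 12, 15], requiring 5 comparisons. The merge step runs in O(n) time where n is the total number of elements.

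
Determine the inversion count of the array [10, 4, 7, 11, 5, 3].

Finding inversions in [10, 4, 7, 11, 5, 3]:

(0, 1): arr[0]=10 > arr[1]=4
(0, 2): arr[0]=10 > arr[2]=7
(0, 4): arr[0]=10 > arr[4]=5
(0, 5): arr[0]=10 > arr[5]=3
(1, 5): arr[1]=4 > arr[5]=3
(2, 4): arr[2]=7 > arr[4]=5
(2, 5): arr[2]=7 > arr[5]=3
(3, 4): arr[3]=11 > arr[4]=5
(3, 5): arr[3]=11 > arr[5]=3
(4, 5): arr[4]=5 > arr[5]=3

Total inversions: 10

The array has 10 inversion(s): (0,1), (0,2), (0,4), (0,5), (1,5), (2,4), (2,5), (3,4), (3,5), (4,5). Each pair (i,j) satisfies i < j and arr[i] > arr[j].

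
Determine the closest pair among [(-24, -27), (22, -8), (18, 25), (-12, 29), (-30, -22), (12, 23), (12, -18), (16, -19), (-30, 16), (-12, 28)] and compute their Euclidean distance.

Computing all pairwise distances among 10 points:

d((-24, -27), (22, -8)) = 49.7695
d((-24, -27), (18, 25)) = 66.8431
d((-24, -27), (-12, 29)) = 57.2713
d((-24, -27), (-30, -22)) = 7.8102
d((-24, -27), (12, 23)) = 61.6117
d((-24, -27), (12, -18)) = 37.108
d((-24, -27), (16, -19)) = 40.7922
d((-24, -27), (-30, 16)) = 43.4166
d((-24, -27), (-12, 28)) = 56.2939
d((22, -8), (18, 25)) = 33.2415
d((22, -8), (-12, 29)) = 50.2494
d((22, -8), (-30, -22)) = 53.8516
d((22, -8), (12, 23)) = 32.573
d((22, -8), (12, -18)) = 14.1421
d((22, -8), (16, -19)) = 12.53
d((22, -8), (-30, 16)) = 57.2713
d((22, -8), (-12, 28)) = 49.5177
d((18, 25), (-12, 29)) = 30.2655
d((18, 25), (-30, -22)) = 67.1789
d((18, 25), (12, 23)) = 6.3246
d((18, 25), (12, -18)) = 43.4166
d((18, 25), (16, -19)) = 44.0454
d((18, 25), (-30, 16)) = 48.8365
d((18, 25), (-12, 28)) = 30.1496
d((-12, 29), (-30, -22)) = 54.0833
d((-12, 29), (12, 23)) = 24.7386
d((-12, 29), (12, -18)) = 52.7731
d((-12, 29), (16, -19)) = 55.5698
d((-12, 29), (-30, 16)) = 22.2036
d((-12, 29), (-12, 28)) = 1.0 <-- minimum
d((-30, -22), (12, 23)) = 61.5549
d((-30, -22), (12, -18)) = 42.19
d((-30, -22), (16, -19)) = 46.0977
d((-30, -22), (-30, 16)) = 38.0
d((-30, -22), (-12, 28)) = 53.1413
d((12, 23), (12, -18)) = 41.0
d((12, 23), (16, -19)) = 42.19
d((12, 23), (-30, 16)) = 42.5793
d((12, 23), (-12, 28)) = 24.5153
d((12, -18), (16, -19)) = 4.1231
d((12, -18), (-30, 16)) = 54.037
d((12, -18), (-12, 28)) = 51.8845
d((16, -19), (-30, 16)) = 57.8014
d((16, -19), (-12, 28)) = 54.7083
d((-30, 16), (-12, 28)) = 21.6333

Closest pair: (-12, 29) and (-12, 28) with distance 1.0

The closest pair is (-12, 29) and (-12, 28) with Euclidean distance 1.0. For 10 points, brute-force pairwise comparison is shown above. For large n, the divide-and-conquer algorithm (sort by x, recurse on halves, check the dividing strip) achieves O(n log n).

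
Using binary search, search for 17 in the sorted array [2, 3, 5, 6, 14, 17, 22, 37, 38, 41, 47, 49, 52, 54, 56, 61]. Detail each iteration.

Binary search for 17 in [2, 3, 5, 6, 14, 17, 22, 37, 38, 41, 47, 49, 52, 54, 56, 61]:

lo=0, hi=15, mid=7, arr[mid]=37 -> 37 > 17, search left half
lo=0, hi=6, mid=3, arr[mid]=6 -> 6 < 17, search right half
lo=4, hi=6, mid=5, arr[mid]=17 -> Found target at index 5!

Binary search finds 17 at index 5 after 3 comparisons. The search repeatedly halves the search space by comparing with the middle element.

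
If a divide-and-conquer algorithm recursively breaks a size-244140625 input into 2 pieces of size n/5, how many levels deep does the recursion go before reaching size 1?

For divide and conquer with division factor 5:

Problem sizes at each level:
Level 0: 244140625
Level 1: 48828125
Level 2: 9765625
Level 3: 1953125
Level 4: 390625
Level 5: 78125
Level 6: 15625
Level 7: 3125
Level 8: 625
Level 9: 125
Level 10: 25
Level 11: 5
Level 12: 1

The root is level 0 and the size-1 base case is level 12 (the tree spans levels 0 through 12, i.e. 13 levels counting the root), so the depth is the number of divisions: log_5(244140625) = 12

The recursion tree depth is log_5(244140625) = 12. At each level, the problem size is divided by 5, so it takes 12 divisions to reduce to a base case of size 1. The algorithm makes 2 recursive calls at each level.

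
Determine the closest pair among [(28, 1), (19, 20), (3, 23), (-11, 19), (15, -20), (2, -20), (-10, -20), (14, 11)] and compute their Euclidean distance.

Computing all pairwise distances among 8 points:

d((28, 1), (19, 20)) = 21.0238
d((28, 1), (3, 23)) = 33.3017
d((28, 1), (-11, 19)) = 42.9535
d((28, 1), (15, -20)) = 24.6982
d((28, 1), (2, -20)) = 33.4215
d((28, 1), (-10, -20)) = 43.4166
d((28, 1), (14, 11)) = 17.2047
d((19, 20), (3, 23)) = 16.2788
d((19, 20), (-11, 19)) = 30.0167
d((19, 20), (15, -20)) = 40.1995
d((19, 20), (2, -20)) = 43.4626
d((19, 20), (-10, -20)) = 49.4065
d((19, 20), (14, 11)) = 10.2956 <-- minimum
d((3, 23), (-11, 19)) = 14.5602
d((3, 23), (15, -20)) = 44.643
d((3, 23), (2, -20)) = 43.0116
d((3, 23), (-10, -20)) = 44.9222
d((3, 23), (14, 11)) = 16.2788
d((-11, 19), (15, -20)) = 46.8722
d((-11, 19), (2, -20)) = 41.1096
d((-11, 19), (-10, -20)) = 39.0128
d((-11, 19), (14, 11)) = 26.2488
d((15, -20), (2, -20)) = 13.0
d((15, -20), (-10, -20)) = 25.0
d((15, -20), (14, 11)) = 31.0161
d((2, -20), (-10, -20)) = 12.0
d((2, -20), (14, 11)) = 33.2415
d((-10, -20), (14, 11)) = 39.2046

Closest pair: (19, 20) and (14, 11) with distance 10.2956

The closest pair is (19, 20) and (14, 11) with Euclidean distance 10.2956. For 8 points, brute-force pairwise comparison is shown above. For large n, the divide-and-conquer algorithm (sort by x, recurse on halves, check the dividing strip) achieves O(n log n).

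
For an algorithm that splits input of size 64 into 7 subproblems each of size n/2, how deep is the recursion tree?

For divide and conquer with division factor 2:

Problem sizes at each level:
Level 0: 64
Level 1: 32
Level 2: 16
Level 3: 8
Level 4: 4
Level 5: 2
Level 6: 1

The root is level 0 and the size-1 base case is level 6 (the tree spans levels 0 through 6, i.e. 7 levels counting the root), so the depth is the number of divisions: log_2(64) = 6

The recursion tree depth is log_2(64) = 6. At each level, the problem size is divided by 2, so it takes 6 divisions to reduce to a base case of size 1. The algorithm makes 7 recursive calls at each level.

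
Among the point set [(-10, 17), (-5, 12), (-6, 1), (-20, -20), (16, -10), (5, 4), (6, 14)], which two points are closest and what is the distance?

Computing all pairwise distances among 7 points:

d((-10, 17), (-5, 12)) = 7.0711 <-- minimum
d((-10, 17), (-6, 1)) = 16.4924
d((-10, 17), (-20, -20)) = 38.3275
d((-10, 17), (16, -10)) = 37.4833
d((-10, 17), (5, 4)) = 19.8494
d((-10, 17), (6, 14)) = 16.2788
d((-5, 12), (-6, 1)) = 11.0454
d((-5, 12), (-20, -20)) = 35.3412
d((-5, 12), (16, -10)) = 30.4138
d((-5, 12), (5, 4)) = 12.8062
d((-5, 12), (6, 14)) = 11.1803
d((-6, 1), (-20, -20)) = 25.2389
d((-6, 1), (16, -10)) = 24.5967
d((-6, 1), (5, 4)) = 11.4018
d((-6, 1), (6, 14)) = 17.6918
d((-20, -20), (16, -10)) = 37.3631
d((-20, -20), (5, 4)) = 34.6554
d((-20, -20), (6, 14)) = 42.8019
d((16, -10), (5, 4)) = 17.8045
d((16, -10), (6, 14)) = 26.0
d((5, 4), (6, 14)) = 10.0499

Closest pair: (-10, 17) and (-5, 12) with distance 7.0711

The closest pair is (-10, 17) and (-5, 12) with Euclidean distance 7.0711. For 7 points, brute-force pairwise comparison is shown above. For large n, the divide-and-conquer algorithm (sort by x, recurse on halves, check the dividing strip) achieves O(n log n).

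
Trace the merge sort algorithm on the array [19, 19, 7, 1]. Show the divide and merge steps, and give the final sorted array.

Merge sort trace:

Split: [19, 19, 7, 1] -> [19, 19] and [7, 1]
  Split: [19, 19] -> [19] and [19]
  Merge: [19] + [19] -> [19, 19]
  Split: [7, 1] -> [7] and [1]
  Merge: [7] + [1] -> [1, 7]
Merge: [19, 19] + [1, 7] -> [1, 7, 19, 19]

Final sorted array: [1, 7, 19, 19]

The merge sort proceeds by recursively splitting the array and merging sorted halves.
After all merges, the sorted array is [1, 7, 19, 19].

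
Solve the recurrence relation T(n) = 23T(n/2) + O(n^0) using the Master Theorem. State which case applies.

Master Theorem for T(n) = 23T(n/2) + O(n^0):

a = 23, b = 2, c = 0
log_b(a) = log_2(23) = 4.5236

Case 1: c = 0 < log_2(23) = 4.5236
T(n) = O(n^(log_2 23))

For T(n) = 23T(n/2) + O(n^0): log_2(23) = 4.5236. This is Case 1 of the Master Theorem (c < log_b(a), work dominated by leaves), giving O(n^(log_2 23)).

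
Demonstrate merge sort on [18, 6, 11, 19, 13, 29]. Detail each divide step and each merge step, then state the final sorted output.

Merge sort trace:

Split: [18, 6, 11, 19, 13, 29] -> [18, 6, 11] and [19, 13, 29]
  Split: [18, 6, 11] -> [18] and [6, 11]
    Split: [6, 11] -> [6] and [11]
    Merge: [6] + [11] -> [6, 11]
  Merge: [18] + [6, 11] -> [6, 11, 18]
  Split: [19, 13, 29] -> [19] and [13, 29]
    Split: [13, 29] -> [13] and [29]
    Merge: [13] + [29] -> [13, 29]
  Merge: [19] + [13, 29] -> [13, 19, 29]
Merge: [6, 11, 18] + [13, 19, 29] -> [6, 11, 13, 18, 19, 29]

Final sorted array: [6, 11, 13, 18, 19, 29]

The merge sort proceeds by recursively splitting the array and merging sorted halves.
After all merges, the sorted array is [6, 11, 13, 18, 19, 29].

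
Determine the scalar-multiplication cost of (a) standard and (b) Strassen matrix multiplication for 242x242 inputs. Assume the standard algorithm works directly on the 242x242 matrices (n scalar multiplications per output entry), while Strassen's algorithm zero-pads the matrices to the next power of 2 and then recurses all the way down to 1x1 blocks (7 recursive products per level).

Matrix multiplication for 242x242 matrices:

Strassen's algorithm requires power-of-2 dimensions. Pad 242x242 to 256x256 (next power of 2).

Standard algorithm: 242^3 = 14172488 multiplications
Strassen's algorithm: 7^(log2(256)) = 7^8 = 5764801 multiplications
Savings: 14172488 - 5764801 = 8407687 multiplications

Standard: 14172488 multiplications (242^3). Strassen: 5764801 multiplications (7^8, after padding to 256x256). Strassen reduces 8 recursive multiplications to 7 at each level.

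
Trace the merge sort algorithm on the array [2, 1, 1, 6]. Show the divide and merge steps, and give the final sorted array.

Merge sort trace:

Split: [2, 1, 1, 6] -> [2, 1] and [1, 6]
  Split: [2, 1] -> [2] and [1]
  Merge: [2] + [1] -> [1, 2]
  Split: [1, 6] -> [1] and [6]
  Merge: [1] + [6] -> [1, 6]
Merge: [1, 2] + [1, 6] -> [1, 1, 2, 6]

Final sorted array: [1, 1, 2, 6]

The merge sort proceeds by recursively splitting the array and merging sorted halves.
After all merges, the sorted array is [1, 1, 2, 6].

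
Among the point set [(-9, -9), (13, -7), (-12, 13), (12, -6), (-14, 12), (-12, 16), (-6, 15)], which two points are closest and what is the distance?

Computing all pairwise distances among 7 points:

d((-9, -9), (13, -7)) = 22.0907
d((-9, -9), (-12, 13)) = 22.2036
d((-9, -9), (12, -6)) = 21.2132
d((-9, -9), (-14, 12)) = 21.587
d((-9, -9), (-12, 16)) = 25.1794
d((-9, -9), (-6, 15)) = 24.1868
d((13, -7), (-12, 13)) = 32.0156
d((13, -7), (12, -6)) = 1.4142 <-- minimum
d((13, -7), (-14, 12)) = 33.0151
d((13, -7), (-12, 16)) = 33.9706
d((13, -7), (-6, 15)) = 29.0689
d((-12, 13), (12, -6)) = 30.6105
d((-12, 13), (-14, 12)) = 2.2361
d((-12, 13), (-12, 16)) = 3.0
d((-12, 13), (-6, 15)) = 6.3246
d((12, -6), (-14, 12)) = 31.6228
d((12, -6), (-12, 16)) = 32.5576
d((12, -6), (-6, 15)) = 27.6586
d((-14, 12), (-12, 16)) = 4.4721
d((-14, 12), (-6, 15)) = 8.544
d((-12, 16), (-6, 15)) = 6.0828

Closest pair: (13, -7) and (12, -6) with distance 1.4142

The closest pair is (13, -7) and (12, -6) with Euclidean distance 1.4142. For 7 points, brute-force pairwise comparison is shown above. For large n, the divide-and-conquer algorithm (sort by x, recurse on halves, check the dividing strip) achieves O(n log n).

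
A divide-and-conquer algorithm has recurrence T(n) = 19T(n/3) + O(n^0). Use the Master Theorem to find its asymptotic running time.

Master Theorem for T(n) = 19T(n/3) + O(n^0):

a = 19, b = 3, c = 0
log_b(a) = log_3(19) = 2.6801

Case 1: c = 0 < log_3(19) = 2.6801
T(n) = O(n^(log_3 19))

For T(n) = 19T(n/3) + O(n^0): log_3(19) = 2.6801. This is Case 1 of the Master Theorem (c < log_b(a), work dominated by leaves), giving O(n^(log_3 19)).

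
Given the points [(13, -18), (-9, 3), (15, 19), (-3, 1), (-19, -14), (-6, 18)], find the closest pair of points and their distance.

Computing all pairwise distances among 6 points:

d((13, -18), (-9, 3)) = 30.4138
d((13, -18), (15, 19)) = 37.054
d((13, -18), (-3, 1)) = 24.8395
d((13, -18), (-19, -14)) = 32.249
d((13, -18), (-6, 18)) = 40.7063
d((-9, 3), (15, 19)) = 28.8444
d((-9, 3), (-3, 1)) = 6.3246 <-- minimum
d((-9, 3), (-19, -14)) = 19.7231
d((-9, 3), (-6, 18)) = 15.2971
d((15, 19), (-3, 1)) = 25.4558
d((15, 19), (-19, -14)) = 47.3814
d((15, 19), (-6, 18)) = 21.0238
d((-3, 1), (-19, -14)) = 21.9317
d((-3, 1), (-6, 18)) = 17.2627
d((-19, -14), (-6, 18)) = 34.5398

Closest pair: (-9, 3) and (-3, 1) with distance 6.3246

The closest pair is (-9, 3) and (-3, 1) with Euclidean distance 6.3246. For 6 points, brute-force pairwise comparison is shown above. For large n, the divide-and-conquer algorithm (sort by x, recurse on halves, check the dividing strip) achieves O(n log n).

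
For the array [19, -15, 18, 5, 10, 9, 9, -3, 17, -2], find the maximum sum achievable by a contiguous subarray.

Using Kadane's algorithm on [19, -15, 18, 5, 10, 9, 9, -3, 17, -2]:

Scanning through the array:
Position 1 (value -15): max_ending_here = 4, max_so_far = 19
Position 2 (value 18): max_ending_here = 22, max_so_far = 22
Position 3 (value 5): max_ending_here = 27, max_so_far = 27
Position 4 (value 10): max_ending_here = 37, max_so_far = 37
Position 5 (value 9): max_ending_here = 46, max_so_far = 46
Position 6 (value 9): max_ending_here = 55, max_so_far = 55
Position 7 (value -3): max_ending_here = 52, max_so_far = 55
Position 8 (value 17): max_ending_here = 69, max_so_far = 69
Position 9 (value -2): max_ending_here = 67, max_so_far = 69

Maximum subarray: [19, -15, 18, 5, 10, 9, 9, -3, 17]
Maximum sum: 69

The maximum subarray is [19, -15, 18, 5, 10, 9, 9, -3, 17] with sum 69. This subarray runs from index 0 to index 8.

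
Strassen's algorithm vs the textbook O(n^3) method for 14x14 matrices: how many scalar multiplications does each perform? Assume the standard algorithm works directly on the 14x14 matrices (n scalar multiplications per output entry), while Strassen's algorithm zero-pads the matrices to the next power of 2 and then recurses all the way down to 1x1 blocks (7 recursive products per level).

Matrix multiplication for 14x14 matrices:

Strassen's algorithm requires power-of-2 dimensions. Pad 14x14 to 16x16 (next power of 2).

Standard algorithm: 14^3 = 2744 multiplications
Strassen's algorithm: 7^(log2(16)) = 7^4 = 2401 multiplications
Savings: 2744 - 2401 = 343 multiplications

Standard: 2744 multiplications (14^3). Strassen: 2401 multiplications (7^4, after padding to 16x16). Strassen reduces 8 recursive multiplications to 7 at each level.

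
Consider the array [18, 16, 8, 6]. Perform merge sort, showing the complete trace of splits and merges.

Merge sort trace:

Split: [18, 16, 8, 6] -> [18, 16] and [8, 6]
  Split: [18, 16] -> [18] and [16]
  Merge: [18] + [16] -> [16, 18]
  Split: [8, 6] -> [8] and [6]
  Merge: [8] + [6] -> [6, 8]
Merge: [16, 18] + [6, 8] -> [6, 8, 16, 18]

Final sorted array: [6, 8, 16, 18]

The merge sort proceeds by recursively splitting the array and merging sorted halves.
After all merges, the sorted array is [6, 8, 16, 18].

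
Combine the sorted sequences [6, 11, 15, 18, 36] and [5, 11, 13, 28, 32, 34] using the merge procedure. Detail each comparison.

Merging process:

Compare 6 vs 5: take 5 from right. Merged: [5]
Compare 6 vs 11: take 6 from left. Merged: [5, 6]
Compare 11 vs 11: take 11 from left. Merged: [5, 6, 11]
Compare 15 vs 11: take 11 from right. Merged: [5, 6, 11, 11]
Compare 15 vs 13: take 13 from right. Merged: [5, 6, 11, 11, 13]
Compare 15 vs 28: take 15 from left. Merged: [5, 6, 11, 11, 13, 15]
Compare 18 vs 28: take 18 from left. Merged: [5, 6, 11, 11, 13, 15, 18]
Compare 36 vs 28: take 28 from right. Merged: [5, 6, 11, 11, 13, 15, 18, 28]
Compare 36 vs 32: take 32 from right. Merged: [5, 6, 11, 11, 13, 15, 18, 28, 32]
Compare 36 vs 34: take 34 from right. Merged: [5, 6, 11, 11, 13, 15, 18, 28, 32, 34]
Append remaining from left: [36]. Merged: [5, 6, 11, 11, 13, 15, 18, 28, 32, 34, 36]

Final merged array: [5, 6, 11, 11, 13, 15, 18, 28, 32, 34, 36]
Total comparisons: 10

The merged array is [5, 6, 11, 11, 13, 15, 18, 28, 32, 34, 36], requiring 10 comparisons. The merge step runs in O(n) time where n is the total number of elements.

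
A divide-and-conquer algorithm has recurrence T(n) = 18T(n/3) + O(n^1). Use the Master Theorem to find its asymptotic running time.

Master Theorem for T(n) = 18T(n/3) + O(n^1):

a = 18, b = 3, c = 1
log_b(a) = log_3(18) = 2.6309

Case 1: c = 1 < log_3(18) = 2.6309
T(n) = O(n^(log_3 18))

For T(n) = 18T(n/3) + O(n^1): log_3(18) = 2.6309. This is Case 1 of the Master Theorem (c < log_b(a), work dominated by leaves), giving O(n^(log_3 18)).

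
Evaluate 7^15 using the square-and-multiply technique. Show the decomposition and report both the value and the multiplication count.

Computing 7^15 by squaring (build up from 7^1; each line after the first costs one multiplication):

7^1 = 7
7^2 = (7^1)^2 = 7^2 = 49
7^3 = 7 * 7^2 = 7 * 49 = 343
7^6 = (7^3)^2 = 343^2 = 117649
7^7 = 7 * 7^6 = 7 * 117649 = 823543
7^14 = (7^7)^2 = 823543^2 = 678223072849
7^15 = 7 * 7^14 = 7 * 678223072849 = 4747561509943

Result: 4747561509943
Multiplications needed: 6 (6 lines after 7^1)

7^15 = 4747561509943. Using exponentiation by squaring, this requires 6 multiplications. The key idea: if the exponent is even, square the half-power; if odd, multiply by the base once.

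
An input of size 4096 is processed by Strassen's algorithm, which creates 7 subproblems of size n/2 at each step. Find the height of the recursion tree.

For divide and conquer with division factor 2:

Problem sizes at each level:
Level 0: 4096
Level 1: 2048
Level 2: 1024
Level 3: 512
Level 4: 256
Level 5: 128
Level 6: 64
Level 7: 32
Level 8: 16
Level 9: 8
Level 10: 4
Level 11: 2
Level 12: 1

The root is level 0 and the size-1 base case is level 12 (the tree spans levels 0 through 12, i.e. 13 levels counting the root), so the depth is the number of divisions: log_2(4096) = 12

The recursion tree depth is log_2(4096) = 12. At each level, the problem size is divided by 2, so it takes 12 divisions to reduce to a base case of size 1. The algorithm makes 7 recursive calls at each level.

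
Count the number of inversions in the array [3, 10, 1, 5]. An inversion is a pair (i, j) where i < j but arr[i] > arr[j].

Finding inversions in [3, 10, 1, 5]:

(0, 2): arr[0]=3 > arr[2]=1
(1, 2): arr[1]=10 > arr[2]=1
(1, 3): arr[1]=10 > arr[3]=5

Total inversions: 3

The array has 3 inversion(s): (0,2), (1,2), (1,3). Each pair (i,j) satisfies i < j and arr[i] > arr[j].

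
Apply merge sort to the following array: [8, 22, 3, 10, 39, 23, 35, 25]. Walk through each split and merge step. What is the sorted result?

Merge sort trace:

Split: [8, 22, 3, 10, 39, 23, 35, 25] -> [8, 22, 3, 10] and [39, 23, 35, 25]
  Split: [8, 22, 3, 10] -> [8, 22] and [3, 10]
    Split: [8, 22] -> [8] and [22]
    Merge: [8] + [22] -> [8, 22]
    Split: [3, 10] -> [3] and [10]
    Merge: [3] + [10] -> [3, 10]
  Merge: [8, 22] + [3, 10] -> [3, 8, 10, 22]
  Split: [39, 23, 35, 25] -> [39, 23] and [35, 25]
    Split: [39, 23] -> [39] and [23]
    Merge: [39] + [23] -> [23, 39]
    Split: [35, 25] -> [35] and [25]
    Merge: [35] + [25] -> [25, 35]
  Merge: [23, 39] + [25, 35] -> [23, 25, 35, 39]
Merge: [3, 8, 10, 22] + [23, 25, 35, 39] -> [3, 8, 10, 22, 23, 25, 35, 39]

Final sorted array: [3, 8, 10, 22, 23, 25, 35, 39]

The merge sort proceeds by recursively splitting the array and merging sorted halves.
After all merges, the sorted array is [3, 8, 10, 22, 23, 25, 35, 39].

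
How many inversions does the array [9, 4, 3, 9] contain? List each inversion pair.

Finding inversions in [9, 4, 3, 9]:

(0, 1): arr[0]=9 > arr[1]=4
(0, 2): arr[0]=9 > arr[2]=3
(1, 2): arr[1]=4 > arr[2]=3

Total inversions: 3

The array has 3 inversion(s): (0,1), (0,2), (1,2). Each pair (i,j) satisfies i < j and arr[i] > arr[j].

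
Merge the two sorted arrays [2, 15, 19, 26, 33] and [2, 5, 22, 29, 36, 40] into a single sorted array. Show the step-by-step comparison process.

Merging process:

Compare 2 vs 2: take 2 from left. Merged: [2]
Compare 15 vs 2: take 2 from right. Merged: [2, 2]
Compare 15 vs 5: take 5 from right. Merged: [2, 2, 5]
Compare 15 vs 22: take 15 from left. Merged: [2, 2, 5, 15]
Compare 19 vs 22: take 19 from left. Merged: [2, 2, 5, 15, 19]
Compare 26 vs 22: take 22 from right. Merged: [2, 2, 5, 15, 19, 22]
Compare 26 vs 29: take 26 from left. Merged: [2, 2, 5, 15, 19, 22, 26]
Compare 33 vs 29: take 29 from right. Merged: [2, 2, 5, 15, 19, 22, 26, 29]
Compare 33 vs 36: take 33 from left. Merged: [2, 2, 5, 15, 19, 22, 26, 29, 33]
Append remaining from right: [36, 40]. Merged: [2, 2, 5, 15, 19, 22, 26, 29, 33, 36, 40]

Final merged array: [2, 2, 5, 15, 19, 22, 26, 29, 33, 36, 40]
Total comparisons: 9

The merged array is [2, 2, 5, 15, 19, 22, 26, 29, 33, 36, 40], requiring 9 comparisons. The merge step runs in O(n) time where n is the total number of elements.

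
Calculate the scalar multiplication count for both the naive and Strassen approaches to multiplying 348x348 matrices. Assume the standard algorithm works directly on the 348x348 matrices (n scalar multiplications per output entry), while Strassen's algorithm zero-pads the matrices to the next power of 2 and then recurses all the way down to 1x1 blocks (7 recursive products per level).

Matrix multiplication for 348x348 matrices:

Strassen's algorithm requires power-of-2 dimensions. Pad 348x348 to 512x512 (next power of 2).

Standard algorithm: 348^3 = 42144192 multiplications
Strassen's algorithm: 7^(log2(512)) = 7^9 = 40353607 multiplications
Savings: 42144192 - 40353607 = 1790585 multiplications

Standard: 42144192 multiplications (348^3). Strassen: 40353607 multiplications (7^9, after padding to 512x512). Strassen reduces 8 recursive multiplications to 7 at each level.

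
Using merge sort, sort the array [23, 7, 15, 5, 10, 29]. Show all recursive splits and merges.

Merge sort trace:

Split: [23, 7, 15, 5, 10, 29] -> [23, 7, 15] and [5, 10, 29]
  Split: [23, 7, 15] -> [23] and [7, 15]
    Split: [7, 15] -> [7] and [15]
    Merge: [7] + [15] -> [7, 15]
  Merge: [23] + [7, 15] -> [7, 15, 23]
  Split: [5, 10, 29] -> [5] and [10, 29]
    Split: [10, 29] -> [10] and [29]
    Merge: [10] + [29] -> [10, 29]
  Merge: [5] + [10, 29] -> [5, 10, 29]
Merge: [7, 15, 23] + [5, 10, 29] -> [5, 7, 10, 15, 23, 29]

Final sorted array: [5, 7, 10, 15, 23, 29]

The merge sort proceeds by recursively splitting the array and merging sorted halves.
After all merges, the sorted array is [5, 7, 10, 15, 23, 29].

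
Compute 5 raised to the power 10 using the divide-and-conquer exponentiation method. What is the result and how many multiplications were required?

Computing 5^10 by squaring (build up from 5^1; each line after the first costs one multiplication):

5^1 = 5
5^2 = (5^1)^2 = 5^2 = 25
5^4 = (5^2)^2 = 25^2 = 625
5^5 = 5 * 5^4 = 5 * 625 = 3125
5^10 = (5^5)^2 = 3125^2 = 9765625

Result: 9765625
Multiplications needed: 4 (4 lines after 5^1)

5^10 = 9765625. Using exponentiation by squaring, this requires 4 multiplications. The key idea: if the exponent is even, square the half-power; if odd, multiply by the base once.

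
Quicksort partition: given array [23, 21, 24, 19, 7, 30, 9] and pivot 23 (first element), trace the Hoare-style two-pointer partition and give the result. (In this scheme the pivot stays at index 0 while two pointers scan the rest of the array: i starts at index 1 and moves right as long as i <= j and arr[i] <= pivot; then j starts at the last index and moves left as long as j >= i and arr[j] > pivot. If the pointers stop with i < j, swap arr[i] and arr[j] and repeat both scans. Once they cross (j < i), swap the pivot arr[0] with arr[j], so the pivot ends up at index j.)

Hoare-style two-pointer partition with pivot = 23:

Initial array: [23, 21, 24, 19, 7, 30, 9]

Pointers start at i = 1, j = 6.
i stops at index 2 (arr[2]=24 > 23), j stops at index 6 (arr[6]=9 <= 23): swap arr[2] and arr[6], array becomes [23, 21, 9, 19, 7, 30, 24]
i ends at 5, j ends at 4: the pointers have crossed (j < i), so scanning stops.

Swap pivot arr[0] with arr[4] to place pivot at position 4: [7, 21, 9, 19, 23, 30, 24]
Pivot position: 4

After partitioning with pivot 23, the array becomes [7, 21, 9, 19, 23, 30, 24]. The pivot is placed at index 4. All elements to the left of the pivot are <= 23, and all elements to the right are > 23.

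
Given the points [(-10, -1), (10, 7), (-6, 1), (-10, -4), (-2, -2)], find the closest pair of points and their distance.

Computing all pairwise distances among 5 points:

d((-10, -1), (10, 7)) = 21.5407
d((-10, -1), (-6, 1)) = 4.4721
d((-10, -1), (-10, -4)) = 3.0 <-- minimum
d((-10, -1), (-2, -2)) = 8.0623
d((10, 7), (-6, 1)) = 17.088
d((10, 7), (-10, -4)) = 22.8254
d((10, 7), (-2, -2)) = 15.0
d((-6, 1), (-10, -4)) = 6.4031
d((-6, 1), (-2, -2)) = 5.0
d((-10, -4), (-2, -2)) = 8.2462

Closest pair: (-10, -1) and (-10, -4) with distance 3.0

The closest pair is (-10, -1) and (-10, -4) with Euclidean distance 3.0. For 5 points, brute-force pairwise comparison is shown above. For large n, the divide-and-conquer algorithm (sort by x, recurse on halves, check the dividing strip) achieves O(n log n).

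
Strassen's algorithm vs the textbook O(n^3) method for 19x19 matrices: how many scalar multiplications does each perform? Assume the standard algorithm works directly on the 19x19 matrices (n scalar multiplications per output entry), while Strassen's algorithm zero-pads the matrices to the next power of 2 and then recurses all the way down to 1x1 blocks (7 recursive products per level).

Matrix multiplication for 19x19 matrices:

Strassen's algorithm requires power-of-2 dimensions. Pad 19x19 to 32x32 (next power of 2).

Standard algorithm: 19^3 = 6859 multiplications
Strassen's algorithm: 7^(log2(32)) = 7^5 = 16807 multiplications
Difference: 6859 - 16807 = -9948 (Strassen uses MORE here due to padding overhead — for small or just-over-power-of-2 n, padding can outweigh the per-level savings)

Standard: 6859 multiplications (19^3). Strassen: 16807 multiplications (7^5, after padding to 32x32). Strassen reduces 8 recursive multiplications to 7 at each level.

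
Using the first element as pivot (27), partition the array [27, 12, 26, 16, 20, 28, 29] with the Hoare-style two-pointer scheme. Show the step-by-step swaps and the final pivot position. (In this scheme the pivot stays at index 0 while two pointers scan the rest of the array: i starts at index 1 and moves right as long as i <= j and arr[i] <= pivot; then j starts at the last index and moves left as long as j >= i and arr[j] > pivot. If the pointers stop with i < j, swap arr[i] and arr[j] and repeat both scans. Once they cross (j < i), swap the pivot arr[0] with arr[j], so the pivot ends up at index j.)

Hoare-style two-pointer partition with pivot = 27:

Initial array: [27, 12, 26, 16, 20, 28, 29]

Pointers start at i = 1, j = 6.
i ends at 5, j ends at 4: the pointers have crossed (j < i), so scanning stops.

Swap pivot arr[0] with arr[4] to place pivot at position 4: [20, 12, 26, 16, 27, 28, 29]
Pivot position: 4

After partitioning with pivot 27, the array becomes [20, 12, 26, 16, 27, 28, 29]. The pivot is placed at index 4. All elements to the left of the pivot are <= 27, and all elements to the right are > 27.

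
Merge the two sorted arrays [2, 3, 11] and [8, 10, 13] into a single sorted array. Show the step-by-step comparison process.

Merging process:

Compare 2 vs 8: take 2 from left. Merged: [2]
Compare 3 vs 8: take 3 from left. Merged: [2, 3]
Compare 11 vs 8: take 8 from right. Merged: [2, 3, 8]
Compare 11 vs 10: take 10 from right. Merged: [2, 3, 8, 10]
Compare 11 vs 13: take 11 from left. Merged: [2, 3, 8, 10, 11]
Append remaining from right: [13]. Merged: [2, 3, 8, 10, 11, 13]

Final merged array: [2, 3, 8, 10, 11, 13]
Total comparisons: 5

The merged array is [2, 3, 8, 10, 11, 13], requiring 5 comparisons. The merge step runs in O(n) time where n is the total number of elements.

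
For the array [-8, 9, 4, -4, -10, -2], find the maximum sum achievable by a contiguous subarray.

Using Kadane's algorithm on [-8, 9, 4, -4, -10, -2]:

Scanning through the array:
Position 1 (value 9): max_ending_here = 9, max_so_far = 9
Position 2 (value 4): max_ending_here = 13, max_so_far = 13
Position 3 (value -4): max_ending_here = 9, max_so_far = 13
Position 4 (value -10): max_ending_here = -1, max_so_far = 13
Position 5 (value -2): max_ending_here = -2, max_so_far = 13

Maximum subarray: [9, 4]
Maximum sum: 13

The maximum subarray is [9, 4] with sum 13. This subarray runs from index 1 to index 2.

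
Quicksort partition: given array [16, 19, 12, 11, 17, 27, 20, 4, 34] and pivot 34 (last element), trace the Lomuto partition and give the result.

Lomuto partition with pivot = 34:

Initial array: [16, 19, 12, 11, 17, 27, 20, 4, 34]

arr[0]=16 <= 34: swap with position 0, array becomes [16, 19, 12, 11, 17, 27, 20, 4, 34]
arr[1]=19 <= 34: swap with position 1, array becomes [16, 19, 12, 11, 17, 27, 20, 4, 34]
arr[2]=12 <= 34: swap with position 2, array becomes [16, 19, 12, 11, 17, 27, 20, 4, 34]
arr[3]=11 <= 34: swap with position 3, array becomes [16, 19, 12, 11, 17, 27, 20, 4, 34]
arr[4]=17 <= 34: swap with position 4, array becomes [16, 19, 12, 11, 17, 27, 20, 4, 34]
arr[5]=27 <= 34: swap with position 5, array becomes [16, 19, 12, 11, 17, 27, 20, 4, 34]
arr[6]=20 <= 34: swap with position 6, array becomes [16, 19, 12, 11, 17, 27, 20, 4, 34]
arr[7]=4 <= 34: swap with position 7, array becomes [16, 19, 12, 11, 17, 27, 20, 4, 34]

Place pivot at position 8: [16, 19, 12, 11, 17, 27, 20, 4, 34]
Pivot position: 8

After partitioning with pivot 34, the array becomes [16, 19, 12, 11, 17, 27, 20, 4, 34]. The pivot is placed at index 8. All elements to the left of the pivot are <= 34, and all elements to the right are > 34.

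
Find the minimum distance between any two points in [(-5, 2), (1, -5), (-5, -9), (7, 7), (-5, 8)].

Computing all pairwise distances among 5 points:

d((-5, 2), (1, -5)) = 9.2195
d((-5, 2), (-5, -9)) = 11.0
d((-5, 2), (7, 7)) = 13.0
d((-5, 2), (-5, 8)) = 6.0 <-- minimum
d((1, -5), (-5, -9)) = 7.2111
d((1, -5), (7, 7)) = 13.4164
d((1, -5), (-5, 8)) = 14.3178
d((-5, -9), (7, 7)) = 20.0
d((-5, -9), (-5, 8)) = 17.0
d((7, 7), (-5, 8)) = 12.0416

Closest pair: (-5, 2) and (-5, 8) with distance 6.0

The closest pair is (-5, 2) and (-5, 8) with Euclidean distance 6.0. For 5 points, brute-force pairwise comparison is shown above. For large n, the divide-and-conquer algorithm (sort by x, recurse on halves, check the dividing strip) achieves O(n log n).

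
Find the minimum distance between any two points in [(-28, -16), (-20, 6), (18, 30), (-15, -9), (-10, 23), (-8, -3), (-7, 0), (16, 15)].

Computing all pairwise distances among 8 points:

d((-28, -16), (-20, 6)) = 23.4094
d((-28, -16), (18, 30)) = 65.0538
d((-28, -16), (-15, -9)) = 14.7648
d((-28, -16), (-10, 23)) = 42.9535
d((-28, -16), (-8, -3)) = 23.8537
d((-28, -16), (-7, 0)) = 26.4008
d((-28, -16), (16, 15)) = 53.8238
d((-20, 6), (18, 30)) = 44.9444
d((-20, 6), (-15, -9)) = 15.8114
d((-20, 6), (-10, 23)) = 19.7231
d((-20, 6), (-8, -3)) = 15.0
d((-20, 6), (-7, 0)) = 14.3178
d((-20, 6), (16, 15)) = 37.108
d((18, 30), (-15, -9)) = 51.0882
d((18, 30), (-10, 23)) = 28.8617
d((18, 30), (-8, -3)) = 42.0119
d((18, 30), (-7, 0)) = 39.0512
d((18, 30), (16, 15)) = 15.1327
d((-15, -9), (-10, 23)) = 32.3883
d((-15, -9), (-8, -3)) = 9.2195
d((-15, -9), (-7, 0)) = 12.0416
d((-15, -9), (16, 15)) = 39.2046
d((-10, 23), (-8, -3)) = 26.0768
d((-10, 23), (-7, 0)) = 23.1948
d((-10, 23), (16, 15)) = 27.2029
d((-8, -3), (-7, 0)) = 3.1623 <-- minimum
d((-8, -3), (16, 15)) = 30.0
d((-7, 0), (16, 15)) = 27.4591

Closest pair: (-8, -3) and (-7, 0) with distance 3.1623

The closest pair is (-8, -3) and (-7, 0) with Euclidean distance 3.1623. For 8 points, brute-force pairwise comparison is shown above. For large n, the divide-and-conquer algorithm (sort by x, recurse on halves, check the dividing strip) achieves O(n log n).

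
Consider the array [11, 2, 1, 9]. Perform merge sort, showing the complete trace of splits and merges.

Merge sort trace:

Split: [11, 2, 1, 9] -> [11, 2] and [1, 9]
  Split: [11, 2] -> [11] and [2]
  Merge: [11] + [2] -> [2, 11]
  Split: [1, 9] -> [1] and [9]
  Merge: [1] + [9] -> [1, 9]
Merge: [2, 11] + [1, 9] -> [1, 2, 9, 11]

Final sorted array: [1, 2, 9, 11]

The merge sort proceeds by recursively splitting the array and merging sorted halves.
After all merges, the sorted array is [1, 2, 9, 11].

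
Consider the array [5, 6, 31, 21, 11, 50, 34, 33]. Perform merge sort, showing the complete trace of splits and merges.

Merge sort trace:

Split: [5, 6, 31, 21, 11, 50, 34, 33] -> [5, 6, 31, 21] and [11, 50, 34, 33]
  Split: [5, 6, 31, 21] -> [5, 6] and [31, 21]
    Split: [5, 6] -> [5] and [6]
    Merge: [5] + [6] -> [5, 6]
    Split: [31, 21] -> [31] and [21]
    Merge: [31] + [21] -> [21, 31]
  Merge: [5, 6] + [21, 31] -> [5, 6, 21, 31]
  Split: [11, 50, 34, 33] -> [11, 50] and [34, 33]
    Split: [11, 50] -> [11] and [50]
    Merge: [11] + [50] -> [11, 50]
    Split: [34, 33] -> [34] and [33]
    Merge: [34] + [33] -> [33, 34]
  Merge: [11, 50] + [33, 34] -> [11, 33, 34, 50]
Merge: [5, 6, 21, 31] + [11, 33, 34, 50] -> [5, 6, 11, 21, 31, 33, 34, 50]

Final sorted array: [5, 6, 11, 21, 31, 33, 34, 50]

The merge sort proceeds by recursively splitting the array and merging sorted halves.
After all merges, the sorted array is [5, 6, 11, 21, 31, 33, 34, 50].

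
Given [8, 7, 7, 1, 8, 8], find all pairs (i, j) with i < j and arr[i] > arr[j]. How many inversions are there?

Finding inversions in [8, 7, 7, 1, 8, 8]:

(0, 1): arr[0]=8 > arr[1]=7
(0, 2): arr[0]=8 > arr[2]=7
(0, 3): arr[0]=8 > arr[3]=1
(1, 3): arr[1]=7 > arr[3]=1
(2, 3): arr[2]=7 > arr[3]=1

Total inversions: 5

The array has 5 inversion(s): (0,1), (0,2), (0,3), (1,3), (2,3). Each pair (i,j) satisfies i < j and arr[i] > arr[j].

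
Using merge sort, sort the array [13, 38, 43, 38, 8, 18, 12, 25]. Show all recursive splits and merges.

Merge sort trace:

Split: [13, 38, 43, 38, 8, 18, 12, 25] -> [13, 38, 43, 38] and [8, 18, 12, 25]
  Split: [13, 38, 43, 38] -> [13, 38] and [43, 38]
    Split: [13, 38] -> [13] and [38]
    Merge: [13] + [38] -> [13, 38]
    Split: [43, 38] -> [43] and [38]
    Merge: [43] + [38] -> [38, 43]
  Merge: [13, 38] + [38, 43] -> [13, 38, 38, 43]
  Split: [8, 18, 12, 25] -> [8, 18] and [12, 25]
    Split: [8, 18] -> [8] and [18]
    Merge: [8] + [18] -> [8, 18]
    Split: [12, 25] -> [12] and [25]
    Merge: [12] + [25] -> [12, 25]
  Merge: [8, 18] + [12, 25] -> [8, 12, 18, 25]
Merge: [13, 38, 38, 43] + [8, 12, 18, 25] -> [8, 12, 13, 18, 25, 38, 38, 43]

Final sorted array: [8, 12, 13, 18, 25, 38, 38, 43]

The merge sort proceeds by recursively splitting the array and merging sorted halves.
After all merges, the sorted array is [8, 12, 13, 18, 25, 38, 38, 43].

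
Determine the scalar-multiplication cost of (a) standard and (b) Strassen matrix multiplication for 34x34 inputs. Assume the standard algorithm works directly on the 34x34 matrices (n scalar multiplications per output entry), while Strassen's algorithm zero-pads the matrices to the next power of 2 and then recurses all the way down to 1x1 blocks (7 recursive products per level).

Matrix multiplication for 34x34 matrices:

Strassen's algorithm requires power-of-2 dimensions. Pad 34x34 to 64x64 (next power of 2).

Standard algorithm: 34^3 = 39304 multiplications
Strassen's algorithm: 7^(log2(64)) = 7^6 = 117649 multiplications
Difference: 39304 - 117649 = -78345 (Strassen uses MORE here due to padding overhead — for small or just-over-power-of-2 n, padding can outweigh the per-level savings)

Standard: 39304 multiplications (34^3). Strassen: 117649 multiplications (7^6, after padding to 64x64). Strassen reduces 8 recursive multiplications to 7 at each level.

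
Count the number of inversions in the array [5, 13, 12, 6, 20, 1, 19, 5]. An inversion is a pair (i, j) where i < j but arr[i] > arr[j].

Finding inversions in [5, 13, 12, 6, 20, 1, 19, 5]:

(0, 5): arr[0]=5 > arr[5]=1
(1, 2): arr[1]=13 > arr[2]=12
(1, 3): arr[1]=13 > arr[3]=6
(1, 5): arr[1]=13 > arr[5]=1
(1, 7): arr[1]=13 > arr[7]=5
(2, 3): arr[2]=12 > arr[3]=6
(2, 5): arr[2]=12 > arr[5]=1
(2, 7): arr[2]=12 > arr[7]=5
(3, 5): arr[3]=6 > arr[5]=1
(3, 7): arr[3]=6 > arr[7]=5
(4, 5): arr[4]=20 > arr[5]=1
(4, 6): arr[4]=20 > arr[6]=19
(4, 7): arr[4]=20 > arr[7]=5
(6, 7): arr[6]=19 > arr[7]=5

Total inversions: 14

The array has 14 inversion(s): (0,5), (1,2), (1,3), (1,5), (1,7), (2,3), (2,5), (2,7), (3,5), (3,7), (4,5), (4,6), (4,7), (6,7). Each pair (i,j) satisfies i < j and arr[i] > arr[j].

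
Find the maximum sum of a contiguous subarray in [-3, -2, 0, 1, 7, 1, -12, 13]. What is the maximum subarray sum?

Using Kadane's algorithm on [-3, -2, 0, 1, 7, 1, -12, 13]:

Scanning through the array:
Position 1 (value -2): max_ending_here = -2, max_so_far = -2
Position 2 (value 0): max_ending_here = 0, max_so_far = 0
Position 3 (value 1): max_ending_here = 1, max_so_far = 1
Position 4 (value 7): max_ending_here = 8, max_so_far = 8
Position 5 (value 1): max_ending_here = 9, max_so_far = 9
Position 6 (value -12): max_ending_here = -3, max_so_far = 9
Position 7 (value 13): max_ending_here = 13, max_so_far = 13

Maximum subarray: [13]
Maximum sum: 13

The maximum subarray is [13] with sum 13. This subarray runs from index 7 to index 7.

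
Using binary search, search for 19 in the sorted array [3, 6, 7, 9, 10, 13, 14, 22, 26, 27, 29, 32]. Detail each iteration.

Binary search for 19 in [3, 6, 7, 9, 10, 13, 14, 22, 26, 27, 29, 32]:

lo=0, hi=11, mid=5, arr[mid]=13 -> 13 < 19, search right half
lo=6, hi=11, mid=8, arr[mid]=26 -> 26 > 19, search left half
lo=6, hi=7, mid=6, arr[mid]=14 -> 14 < 19, search right half
lo=7, hi=7, mid=7, arr[mid]=22 -> 22 > 19, search left half
lo=7 > hi=6, target 19 not found

Binary search determines that 19 is not in the array after 4 comparisons. The search space was exhausted without finding the target.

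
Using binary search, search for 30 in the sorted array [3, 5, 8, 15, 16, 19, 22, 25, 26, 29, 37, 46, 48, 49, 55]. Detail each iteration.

Binary search for 30 in [3, 5, 8, 15, 16, 19, 22, 25, 26, 29, 37, 46, 48, 49, 55]:

lo=0, hi=14, mid=7, arr[mid]=25 -> 25 < 30, search right half
lo=8, hi=14, mid=11, arr[mid]=46 -> 46 > 30, search left half
lo=8, hi=10, mid=9, arr[mid]=29 -> 29 < 30, search right half
lo=10, hi=10, mid=10, arr[mid]=37 -> 37 > 30, search left half
lo=10 > hi=9, target 30 not found

Binary search determines that 30 is not in the array after 4 comparisons. The search space was exhausted without finding the target.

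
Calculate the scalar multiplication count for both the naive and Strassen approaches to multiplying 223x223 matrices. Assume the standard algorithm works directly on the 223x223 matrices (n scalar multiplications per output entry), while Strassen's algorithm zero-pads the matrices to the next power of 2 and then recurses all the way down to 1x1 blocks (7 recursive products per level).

Matrix multiplication for 223x223 matrices:

Strassen's algorithm requires power-of-2 dimensions. Pad 223x223 to 256x256 (next power of 2).

Standard algorithm: 223^3 = 11089567 multiplications
Strassen's algorithm: 7^(log2(256)) = 7^8 = 5764801 multiplications
Savings: 11089567 - 5764801 = 5324766 multiplications

Standard: 11089567 multiplications (223^3). Strassen: 5764801 multiplications (7^8, after padding to 256x256). Strassen reduces 8 recursive multiplications to 7 at each level.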